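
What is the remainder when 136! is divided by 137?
By Wilson's theorem, (136)! ≡ -1 ≡ 136 (mod 137)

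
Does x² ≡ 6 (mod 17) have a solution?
By Euler's criterion: 6^{8} ≡ 16 (mod 17). Since this equals -1 (≡ 16), 6 is not a QR.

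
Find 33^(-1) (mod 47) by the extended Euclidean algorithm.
Extended GCD: 33(10) + 47(-7) = 1. So 33^(-1) ≡ 10 (mod 47). Verify: 33 × 10 = 330 ≡ 1 (mod 47)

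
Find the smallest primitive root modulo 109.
g = 6. For each prime q|108: 6^{54}≡108, 6^{36}≡63, none ≡ 1, so ord_109(6) = 108 and 6 is a primitive root.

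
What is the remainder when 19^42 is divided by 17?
Using Fermat: 19^{16} ≡ 1 mod 17. 42 ≡ 10 mod 16. So 19^{42} ≡ 19^{10} ≡ 4 mod 17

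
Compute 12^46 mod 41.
Using Fermat: 12^{40} ≡ 1 mod 41. 46 ≡ 6 mod 40. So 12^{46} ≡ 12^{6} ≡ 36 mod 41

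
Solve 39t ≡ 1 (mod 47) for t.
Since 47 is prime, by Fermat 39^(-1) ≡ 39^{45} ≡ 41 (mod 47). Verify: 39 × 41 = 1599 ≡ 1 (mod 47)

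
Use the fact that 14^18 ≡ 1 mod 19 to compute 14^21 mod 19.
By Fermat: 14^{18} ≡ 1 mod 19. So 14^{21} = 14^{18} · 14^{3} ≡ 14^{3} ≡ 8 mod 19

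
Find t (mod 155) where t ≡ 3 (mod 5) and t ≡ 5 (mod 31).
M = 5 × 31 = 155. M₁ = 31, y₁ ≡ 1 (mod 5). M₂ = 5, y₂ ≡ 25 (mod 31). t = 3×31×1 + 5×5×25 ≡ 98 (mod 155)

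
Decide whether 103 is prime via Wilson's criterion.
(102)! mod 103 = 102. Since 102 ≡ -1 mod 103, 103 is prime.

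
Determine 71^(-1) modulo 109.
Since 109 is prime, by Fermat 71^(-1) ≡ 71^{107} ≡ 43 mod 109. Verify: 71 × 43 = 3053 ≡ 1 mod 109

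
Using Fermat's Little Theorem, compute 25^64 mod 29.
By Fermat: 25^{28} ≡ 1 mod 29. 64 = 2×28 + 8. So 25^{64} ≡ 25^{8} ≡ 25 mod 29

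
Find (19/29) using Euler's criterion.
(19/29) = 19^{14} mod 29 = -1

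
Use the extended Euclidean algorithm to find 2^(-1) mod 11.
Extended GCD: 2(-5) + 11(1) = 1. So 2^(-1) ≡ -5 ≡ 6 (mod 11). Verify: 2 × 6 = 12 ≡ 1 (mod 11)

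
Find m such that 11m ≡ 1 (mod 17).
Since 17 is prime, by Fermat 11^(-1) ≡ 11^{15} ≡ 14 (mod 17). Verify: 11 × 14 = 154 ≡ 1 (mod 17)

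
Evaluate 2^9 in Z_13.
By repeated squaring (mod 13): 2^{1}≡2, 2^{2}≡4, 2^{4}≡3, 2^{8}≡9. Then 2^{9} = 2^{8+1} ≡ 9 × 2 ≡ 5 (mod 13)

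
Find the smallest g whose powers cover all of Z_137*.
g = 3. For each prime q|136: 3^{68}≡136, 3^{8}≡122, none ≡ 1, so ord_137(3) = 136 and 3 is a primitive root.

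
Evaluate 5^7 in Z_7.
Using Fermat: 5^{6} ≡ 1 (mod 7). 7 ≡ 1 (mod 6). So 5^{7} ≡ 5^{1} ≡ 5 (mod 7)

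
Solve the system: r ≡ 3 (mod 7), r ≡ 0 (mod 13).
M = 7 × 13 = 91. M₁ = 13, y₁ ≡ 6 (mod 7). M₂ = 7, y₂ ≡ 2 (mod 13). r = 3×13×6 + 0×7×2 ≡ 52 (mod 91)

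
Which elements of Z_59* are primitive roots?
There are φ(58) = 28 primitive roots mod 59: {2, 6, 8, 10, 11, 13, 14, 18, 23, 24, 30, 31, 32, 33, 34, 37, 38, 39, 40, 42, 43, 44, 47, 50, 52, 54, 55, 56}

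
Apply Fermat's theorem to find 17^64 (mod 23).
By Fermat: 17^{22} ≡ 1 (mod 23). 64 = 2×22 + 20. So 17^{64} ≡ 17^{20} ≡ 16 (mod 23)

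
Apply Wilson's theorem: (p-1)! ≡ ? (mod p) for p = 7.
By Wilson's theorem, (6)! ≡ -1 ≡ 6 mod 7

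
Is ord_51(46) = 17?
Powers of 46 mod 51: 46^1≡46, 46^2≡25, 46^3≡28, 46^4≡13, 46^5≡37, 46^6≡19, 46^7≡7, 46^8≡16, 46^9≡22, 46^10≡43, 46^11≡40, 46^12≡4, 46^13≡31, 46^14≡49, 46^15≡10, 46^16≡1. Already 46^16≡1, so the order is 16 < 17. No, the actual order is 16.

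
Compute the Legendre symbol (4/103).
(4/103) = 4^{51} mod 103 = 1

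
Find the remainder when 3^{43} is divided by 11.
By Fermat: 3^{10} ≡ 1 (mod 11). 43 = 4×10 + 3. So 3^{43} ≡ 3^{3} ≡ 5 (mod 11)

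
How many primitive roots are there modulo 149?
A prime p has φ(p-1) primitive roots; here φ(148) = 72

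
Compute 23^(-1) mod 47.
Since 47 is prime, by Fermat 23^(-1) ≡ 23^{45} ≡ 45 mod 47. Verify: 23 × 45 = 1035 ≡ 1 mod 47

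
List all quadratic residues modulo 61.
QRs mod 61: {1, 3, 4, 5, 9, 12, 13, 14, 15, 16, 19, 20, 22, 25, 27, 34, 36, 39, 41, 42, 45, 46, 47, 48, 49, 52, 56, 57, 58, 60}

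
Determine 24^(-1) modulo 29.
Since 29 is prime, by Fermat 24^(-1) ≡ 24^{27} ≡ 23 (mod 29). Verify: 24 × 23 = 552 ≡ 1 (mod 29)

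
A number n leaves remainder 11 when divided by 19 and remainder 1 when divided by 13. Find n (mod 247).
M = 19 × 13 = 247. M₁ = 13, y₁ ≡ 3 (mod 19). M₂ = 19, y₂ ≡ 11 (mod 13). n = 11×13×3 + 1×19×11 ≡ 144 (mod 247)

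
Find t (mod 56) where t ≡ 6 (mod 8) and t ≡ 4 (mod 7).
M = 8 × 7 = 56. M₁ = 7, y₁ ≡ 7 (mod 8). M₂ = 8, y₂ ≡ 1 (mod 7). t = 6×7×7 + 4×8×1 ≡ 46 (mod 56)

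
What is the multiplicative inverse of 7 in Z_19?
Since 19 is prime, by Fermat 7^(-1) ≡ 7^{17} ≡ 11 mod 19. Verify: 7 × 11 = 77 ≡ 1 mod 19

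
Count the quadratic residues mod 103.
For prime 103, there are (p-1)/2 = (103-1)/2 = 51 quadratic residues (excluding 0).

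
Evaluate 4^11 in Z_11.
Using Fermat: 4^{10} ≡ 1 (mod 11). 11 ≡ 1 (mod 10). So 4^{11} ≡ 4^{1} ≡ 4 (mod 11)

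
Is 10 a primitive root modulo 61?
ord_61(10) divides 60. For each prime q|60: 10^{30}≡60, 10^{20}≡13, 10^{12}≡58, none ≡ 1. So 10 has order 60 and is a primitive root mod 61.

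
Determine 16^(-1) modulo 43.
Since 43 is prime, by Fermat 16^(-1) ≡ 16^{41} ≡ 35 mod 43. Verify: 16 × 35 = 560 ≡ 1 mod 43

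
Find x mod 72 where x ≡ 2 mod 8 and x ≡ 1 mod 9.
M = 8 × 9 = 72. M₁ = 9, y₁ ≡ 1 mod 8. M₂ = 8, y₂ ≡ 8 mod 9. x = 2×9×1 + 1×8×8 ≡ 10 mod 72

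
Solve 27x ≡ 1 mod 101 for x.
Since 101 is prime, by Fermat 27^(-1) ≡ 27^{99} ≡ 15 mod 101. Verify: 27 × 15 = 405 ≡ 1 mod 101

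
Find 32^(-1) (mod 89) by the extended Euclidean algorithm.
Extended GCD: 32(-25) + 89(9) = 1. So 32^(-1) ≡ -25 ≡ 64 (mod 89). Verify: 32 × 64 = 2048 ≡ 1 (mod 89)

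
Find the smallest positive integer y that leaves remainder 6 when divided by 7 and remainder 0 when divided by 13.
M = 7 × 13 = 91. M₁ = 13, y₁ ≡ 6 mod 7. M₂ = 7, y₂ ≡ 2 mod 13. y = 6×13×6 + 0×7×2 ≡ 13 mod 91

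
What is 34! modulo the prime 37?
(36)! = (34)! × (35) × (36) ≡ -1 mod 37. So (34)! ≡ -1 × [(36)(35)]^(-1) ≡ 18 mod 37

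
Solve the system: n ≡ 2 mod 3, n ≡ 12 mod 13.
M = 3 × 13 = 39. M₁ = 13, y₁ ≡ 1 mod 3. M₂ = 3, y₂ ≡ 9 mod 13. n = 2×13×1 + 12×3×9 ≡ 38 mod 39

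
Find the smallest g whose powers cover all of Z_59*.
g = 2. For each prime q|58: 2^{29}≡58, 2^{2}≡4, none ≡ 1, so ord_59(2) = 58 and 2 is a primitive root.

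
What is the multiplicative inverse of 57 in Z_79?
Since 79 is prime, by Fermat 57^(-1) ≡ 57^{77} ≡ 61 mod 79. Verify: 57 × 61 = 3477 ≡ 1 mod 79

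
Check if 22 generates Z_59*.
22^{29} ≡ 1 (mod 59) and 29 < 58, so ord_59(22) = 29 ≠ 58 and 22 is not a primitive root.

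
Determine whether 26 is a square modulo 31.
By Euler's criterion: 26^{15} ≡ 30 (mod 31). Since this equals -1 (≡ 30), 26 is not a QR.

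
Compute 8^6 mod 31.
By repeated squaring (mod 31): 8^{1}≡8, 8^{2}≡2, 8^{4}≡4. Then 8^{6} = 8^{4+2} ≡ 4 × 2 ≡ 8 (mod 31)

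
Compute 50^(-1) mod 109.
Since 109 is prime, by Fermat 50^(-1) ≡ 50^{107} ≡ 24 mod 109. Verify: 50 × 24 = 1200 ≡ 1 mod 109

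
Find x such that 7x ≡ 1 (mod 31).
Since 31 is prime, by Fermat 7^(-1) ≡ 7^{29} ≡ 9 (mod 31). Verify: 7 × 9 = 63 ≡ 1 (mod 31)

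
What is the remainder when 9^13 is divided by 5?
Using Fermat: 9^{4} ≡ 1 mod 5. 13 ≡ 1 mod 4. So 9^{13} ≡ 9^{1} ≡ 4 mod 5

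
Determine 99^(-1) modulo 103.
Since 103 is prime, by Fermat 99^(-1) ≡ 99^{101} ≡ 77 mod 103. Verify: 99 × 77 = 7623 ≡ 1 mod 103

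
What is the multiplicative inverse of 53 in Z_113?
Since 113 is prime, by Fermat 53^(-1) ≡ 53^{111} ≡ 32 mod 113. Verify: 53 × 32 = 1696 ≡ 1 mod 113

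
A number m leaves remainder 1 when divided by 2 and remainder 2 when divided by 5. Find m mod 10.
M = 2 × 5 = 10. M₁ = 5, y₁ ≡ 1 mod 2. M₂ = 2, y₂ ≡ 3 mod 5. m = 1×5×1 + 2×2×3 ≡ 7 mod 10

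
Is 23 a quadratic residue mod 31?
By Euler's criterion: 23^{15} ≡ 30 mod 31. Since this equals -1 (≡ 30), 23 is not a QR.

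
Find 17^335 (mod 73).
Using Fermat: 17^{72} ≡ 1 (mod 73). 335 ≡ 47 (mod 72). So 17^{335} ≡ 17^{47} ≡ 43 (mod 73)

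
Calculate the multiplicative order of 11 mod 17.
Powers of 11 mod 17: 11^1≡11, 11^2≡2, 11^3≡5, 11^4≡4, 11^5≡10, 11^6≡8, 11^7≡3, 11^8≡16, 11^9≡6, 11^10≡15, 11^11≡12, 11^12≡13, 11^13≡7, 11^14≡9, 11^15≡14, 11^16≡1. So the order of 11 is 16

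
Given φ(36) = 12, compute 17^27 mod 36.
By Euler: 17^{12} ≡ 1 (mod 36) since gcd(17, 36) = 1. 27 = 2×12 + 3. So 17^{27} ≡ 17^{3} ≡ 17 (mod 36)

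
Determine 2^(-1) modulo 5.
Since 5 is prime, by Fermat 2^(-1) ≡ 2^{3} ≡ 3 (mod 5). Verify: 2 × 3 = 6 ≡ 1 (mod 5)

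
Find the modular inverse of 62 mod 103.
Since 103 is prime, by Fermat 62^(-1) ≡ 62^{101} ≡ 5 (mod 103). Verify: 62 × 5 = 310 ≡ 1 (mod 103)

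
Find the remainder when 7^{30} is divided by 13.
By Fermat: 7^{12} ≡ 1 (mod 13). 30 = 2×12 + 6. So 7^{30} ≡ 7^{6} ≡ 12 (mod 13)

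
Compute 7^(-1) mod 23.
Since 23 is prime, by Fermat 7^(-1) ≡ 7^{21} ≡ 10 mod 23. Verify: 7 × 10 = 70 ≡ 1 mod 23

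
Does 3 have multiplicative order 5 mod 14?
Powers of 3 mod 14: 3^1≡3, 3^2≡9, 3^3≡13, 3^4≡11, 3^5≡5, 3^6≡1. 3^5≡5≢1, so ord ≠ 5. No, the actual order is 6.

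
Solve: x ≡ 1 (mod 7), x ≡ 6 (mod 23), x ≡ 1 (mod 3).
M = 7 × 23 × 3 = 483. M₁ = 69, y₁ ≡ 6 (mod 7). M₂ = 21, y₂ ≡ 11 (mod 23). M₃ = 161, y₃ ≡ 2 (mod 3). x = 1×69×6 + 6×21×11 + 1×161×2 ≡ 190 (mod 483)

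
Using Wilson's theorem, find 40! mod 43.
(42)! = (40)! × (41) × (42) ≡ -1 mod 43. So (40)! ≡ -1 × [(42)(41)]^(-1) ≡ 21 mod 43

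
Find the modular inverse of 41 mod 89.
Since 89 is prime, by Fermat 41^(-1) ≡ 41^{87} ≡ 76 (mod 89). Verify: 41 × 76 = 3116 ≡ 1 (mod 89)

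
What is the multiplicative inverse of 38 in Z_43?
Since 43 is prime, by Fermat 38^(-1) ≡ 38^{41} ≡ 17 (mod 43). Verify: 38 × 17 = 646 ≡ 1 (mod 43)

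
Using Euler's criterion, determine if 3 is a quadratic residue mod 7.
By Euler's criterion: 3^{3} ≡ 6 (mod 7). Since this equals -1 (≡ 6), 3 is not a QR.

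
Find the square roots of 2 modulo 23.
The square roots of 2 mod 23 are 18 and 5. Verify: 18² = 324 ≡ 2 mod 23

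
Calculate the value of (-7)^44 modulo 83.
By repeated squaring mod 83: (-7)^{1}≡76, (-7)^{2}≡49, (-7)^{4}≡77, (-7)^{8}≡36, (-7)^{16}≡51, (-7)^{32}≡28. Then (-7)^{44} = (-7)^{32+8+4} ≡ 28 × 36 × 77 ≡ 11 mod 83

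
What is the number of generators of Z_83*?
There are φ(83-1) = φ(82) = 40 primitive roots modulo 83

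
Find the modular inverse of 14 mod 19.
Since 19 is prime, by Fermat 14^(-1) ≡ 14^{17} ≡ 15 (mod 19). Verify: 14 × 15 = 210 ≡ 1 (mod 19)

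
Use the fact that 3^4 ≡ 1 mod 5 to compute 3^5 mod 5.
By Fermat: 3^{4} ≡ 1 mod 5. So 3^{5} = 3^{4} · 3^{1} ≡ 3^{1} ≡ 3 mod 5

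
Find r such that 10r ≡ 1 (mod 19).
Since 19 is prime, by Fermat 10^(-1) ≡ 10^{17} ≡ 2 (mod 19). Verify: 10 × 2 = 20 ≡ 1 (mod 19)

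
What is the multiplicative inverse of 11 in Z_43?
Since 43 is prime, by Fermat 11^(-1) ≡ 11^{41} ≡ 4 mod 43. Verify: 11 × 4 = 44 ≡ 1 mod 43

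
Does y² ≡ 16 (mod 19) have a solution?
By Euler's criterion: 16^{9} ≡ 1 (mod 19). Since this equals 1, 16 is a QR.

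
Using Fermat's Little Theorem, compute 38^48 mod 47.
By Fermat: 38^{46} ≡ 1 mod 47. So 38^{48} = 38^{46} · 38^{2} ≡ 38^{2} ≡ 34 mod 47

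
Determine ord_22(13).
Powers of 13 mod 22: 13^1≡13, 13^2≡15, 13^3≡19, 13^4≡5, 13^5≡21, 13^6≡9, 13^7≡7, 13^8≡3, 13^9≡17, 13^10≡1. Order = 10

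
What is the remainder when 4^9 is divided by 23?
By repeated squaring (mod 23): 4^{1}≡4, 4^{2}≡16, 4^{4}≡3, 4^{8}≡9. Then 4^{9} = 4^{8+1} ≡ 9 × 4 ≡ 13 (mod 23)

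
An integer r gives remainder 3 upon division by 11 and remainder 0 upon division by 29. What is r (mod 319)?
M = 11 × 29 = 319. M₁ = 29, y₁ ≡ 8 (mod 11). M₂ = 11, y₂ ≡ 8 (mod 29). r = 3×29×8 + 0×11×8 ≡ 58 (mod 319)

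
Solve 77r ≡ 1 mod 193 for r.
Since 193 is prime, by Fermat 77^(-1) ≡ 77^{191} ≡ 188 mod 193. Verify: 77 × 188 = 14476 ≡ 1 mod 193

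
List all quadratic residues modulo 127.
Quadratic residues modulo 127: {1, 2, 4, 8, 9, 11, 13, 15, 16, 17, 18, 19, 21, 22, 25, 26, 30, 31, 32, 34, 35, 36, 37, 38, 41, 42, 44, 47, 49, 50, 52, 60, 61, 62, 64, 68, 69, 70, 71, 72, 73, 74, 76, 79, 81, 82, 84, 87, 88, 94, 98, 99, 100, 103, 104, 107, 113, 115, 117, 120, 121, 122, 124}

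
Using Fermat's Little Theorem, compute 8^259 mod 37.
By Fermat: 8^{36} ≡ 1 (mod 37). 259 ≡ 7 (mod 36). So 8^{259} ≡ 8^{7} ≡ 29 (mod 37)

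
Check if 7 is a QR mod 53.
By Euler's criterion: 7^{26} ≡ 1 mod 53. Since this equals 1, 7 is a QR.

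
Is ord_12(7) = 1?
Powers of 7 mod 12: 7^1≡7, 7^2≡1. 7^1≡7≢1, so ord ≠ 1. No, the actual order is 2.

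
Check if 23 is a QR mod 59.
By Euler's criterion: 23^{29} ≡ 58 mod 59. Since this equals -1 (≡ 58), 23 is not a QR.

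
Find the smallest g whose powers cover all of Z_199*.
g = 3. For each prime q|198: 3^{99}≡198, 3^{66}≡106, 3^{18}≡125, none ≡ 1, so ord_199(3) = 198 and 3 is a primitive root.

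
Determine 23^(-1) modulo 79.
Since 79 is prime, by Fermat 23^(-1) ≡ 23^{77} ≡ 55 mod 79. Verify: 23 × 55 = 1265 ≡ 1 mod 79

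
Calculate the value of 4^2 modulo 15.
4^{2} = 16 ≡ 1 mod 15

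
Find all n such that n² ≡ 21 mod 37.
The square roots of 21 mod 37 are 13 and 24. Verify: 13² = 169 ≡ 21 mod 37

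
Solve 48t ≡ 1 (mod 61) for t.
Since 61 is prime, by Fermat 48^(-1) ≡ 48^{59} ≡ 14 (mod 61). Verify: 48 × 14 = 672 ≡ 1 (mod 61)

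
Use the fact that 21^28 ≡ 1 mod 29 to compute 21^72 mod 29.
By Fermat: 21^{28} ≡ 1 mod 29. 72 = 2×28 + 16. So 21^{72} ≡ 21^{16} ≡ 23 mod 29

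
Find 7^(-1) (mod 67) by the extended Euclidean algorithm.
Extended GCD: 7(-19) + 67(2) = 1. So 7^(-1) ≡ -19 ≡ 48 (mod 67). Verify: 7 × 48 = 336 ≡ 1 (mod 67)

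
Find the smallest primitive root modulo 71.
g = 7. Powers: [7, 49, 59, 58, 51, 2, 14, 27, 47, ...] generates all 70 non-zero residues.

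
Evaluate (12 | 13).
(12/13) = 12^{6} mod 13 = 1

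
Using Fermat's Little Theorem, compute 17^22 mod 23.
By Fermat's Little Theorem, 17^{22} ≡ 1 (mod 23) since 23 is prime and gcd(17, 23) = 1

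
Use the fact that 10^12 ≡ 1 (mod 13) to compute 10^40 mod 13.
By Fermat: 10^{12} ≡ 1 (mod 13). 40 = 3×12 + 4. So 10^{40} ≡ 10^{4} ≡ 3 (mod 13)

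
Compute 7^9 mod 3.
Using Fermat: 7^{2} ≡ 1 mod 3. 9 ≡ 1 mod 2. So 7^{9} ≡ 7^{1} ≡ 1 mod 3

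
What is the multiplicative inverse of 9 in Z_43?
Since 43 is prime, by Fermat 9^(-1) ≡ 9^{41} ≡ 24 mod 43. Verify: 9 × 24 = 216 ≡ 1 mod 43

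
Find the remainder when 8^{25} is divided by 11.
By Fermat: 8^{10} ≡ 1 (mod 11). 25 = 2×10 + 5. So 8^{25} ≡ 8^{5} ≡ 10 (mod 11)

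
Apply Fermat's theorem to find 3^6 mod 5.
By Fermat: 3^{4} ≡ 1 mod 5. So 3^{6} = 3^{4} · 3^{2} ≡ 3^{2} ≡ 4 mod 5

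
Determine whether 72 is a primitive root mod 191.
72^{95} ≡ 1 (mod 191) and 95 < 190, so ord_191(72) = 95 ≠ 190 and 72 is not a primitive root.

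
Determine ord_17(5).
Powers of 5 mod 17: 5^1≡5, 5^2≡8, 5^3≡6, 5^4≡13, 5^5≡14, 5^6≡2, 5^7≡10, 5^8≡16, 5^9≡12, 5^10≡9, 5^11≡11, 5^12≡4, 5^13≡3, 5^14≡15, 5^15≡7, 5^16≡1. So the order of 5 is 16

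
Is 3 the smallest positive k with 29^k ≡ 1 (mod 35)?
Powers of 29 mod 35: 29^1≡29, 29^2≡1. Already 29^2≡1, so the order is 2 < 3. No, the actual order is 2.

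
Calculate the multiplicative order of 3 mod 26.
Powers of 3 mod 26: 3^1≡3, 3^2≡9, 3^3≡1. ord_26(3) = 3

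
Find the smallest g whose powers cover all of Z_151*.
g = 6. Powers: [6, 36, 65, 88, 75, 148, ...] generates all 150 non-zero residues.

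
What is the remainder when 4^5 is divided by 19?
By repeated squaring mod 19: 4^{1}≡4, 4^{2}≡16, 4^{4}≡9. Then 4^{5} = 4^{4+1} ≡ 9 × 4 ≡ 17 mod 19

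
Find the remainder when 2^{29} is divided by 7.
By Fermat: 2^{6} ≡ 1 mod 7. 29 = 4×6 + 5. So 2^{29} ≡ 2^{5} ≡ 4 mod 7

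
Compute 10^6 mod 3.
Using Fermat: 10^{2} ≡ 1 (mod 3). 6 ≡ 0 (mod 2). So 10^{6} ≡ 10^{0} ≡ 1 (mod 3)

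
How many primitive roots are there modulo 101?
There are φ(101-1) = φ(100) = 40 primitive roots modulo 101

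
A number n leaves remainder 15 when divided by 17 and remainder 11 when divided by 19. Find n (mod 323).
M = 17 × 19 = 323. M₁ = 19, y₁ ≡ 9 (mod 17). M₂ = 17, y₂ ≡ 9 (mod 19). n = 15×19×9 + 11×17×9 ≡ 49 (mod 323)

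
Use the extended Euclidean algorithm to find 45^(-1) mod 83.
Extended GCD: 45(24) + 83(-13) = 1. So 45^(-1) ≡ 24 mod 83. Verify: 45 × 24 = 1080 ≡ 1 mod 83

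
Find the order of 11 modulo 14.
Powers of 11 mod 14: 11^1≡11, 11^2≡9, 11^3≡1. Order = 3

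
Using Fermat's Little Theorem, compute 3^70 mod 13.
By Fermat: 3^{12} ≡ 1 (mod 13). 70 = 5×12 + 10. So 3^{70} ≡ 3^{10} ≡ 3 (mod 13)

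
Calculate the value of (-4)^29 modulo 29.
Using Fermat: (-4)^{28} ≡ 1 (mod 29). 29 ≡ 1 (mod 28). So (-4)^{29} ≡ (-4)^{1} ≡ 25 (mod 29)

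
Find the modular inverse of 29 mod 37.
Since 37 is prime, by Fermat 29^(-1) ≡ 29^{35} ≡ 23 mod 37. Verify: 29 × 23 = 667 ≡ 1 mod 37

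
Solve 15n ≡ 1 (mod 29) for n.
Since 29 is prime, by Fermat 15^(-1) ≡ 15^{27} ≡ 2 (mod 29). Verify: 15 × 2 = 30 ≡ 1 (mod 29)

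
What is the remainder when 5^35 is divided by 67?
By repeated squaring mod 67: 5^{1}≡5, 5^{2}≡25, 5^{4}≡22, 5^{8}≡15, 5^{16}≡24, 5^{32}≡40. Then 5^{35} = 5^{32+2+1} ≡ 40 × 25 × 5 ≡ 42 mod 67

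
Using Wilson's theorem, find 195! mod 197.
(196)! = (195)! × (196) ≡ -1 (mod 197). So (195)! ≡ -1 × (196)^(-1) ≡ (-1)×(-1) = 1 (mod 197)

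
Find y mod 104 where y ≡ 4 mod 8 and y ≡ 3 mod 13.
M = 8 × 13 = 104. M₁ = 13, y₁ ≡ 5 mod 8. M₂ = 8, y₂ ≡ 5 mod 13. y = 4×13×5 + 3×8×5 ≡ 68 mod 104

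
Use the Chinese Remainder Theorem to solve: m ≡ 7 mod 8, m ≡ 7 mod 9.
M = 8 × 9 = 72. M₁ = 9, y₁ ≡ 1 mod 8. M₂ = 8, y₂ ≡ 8 mod 9. m = 7×9×1 + 7×8×8 ≡ 7 mod 72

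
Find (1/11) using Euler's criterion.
(1/11) = 1^{5} mod 11 = 1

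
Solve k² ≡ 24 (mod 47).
The square roots of 24 mod 47 are 27 and 20. Verify: 27² = 729 ≡ 24 (mod 47)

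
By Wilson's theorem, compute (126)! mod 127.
By Wilson's theorem, (126)! ≡ -1 ≡ 126 mod 127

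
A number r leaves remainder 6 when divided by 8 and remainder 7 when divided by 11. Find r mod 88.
M = 8 × 11 = 88. M₁ = 11, y₁ ≡ 3 mod 8. M₂ = 8, y₂ ≡ 7 mod 11. r = 6×11×3 + 7×8×7 ≡ 62 mod 88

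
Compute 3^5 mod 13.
By repeated squaring mod 13: 3^{1}≡3, 3^{2}≡9, 3^{4}≡3. Then 3^{5} = 3^{4+1} ≡ 3 × 3 ≡ 9 mod 13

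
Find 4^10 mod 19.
By repeated squaring mod 19: 4^{1}≡4, 4^{2}≡16, 4^{4}≡9, 4^{8}≡5. Then 4^{10} = 4^{8+2} ≡ 5 × 16 ≡ 4 mod 19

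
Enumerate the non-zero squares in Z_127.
Squares in Z_127*: {1, 2, 4, 8, 9, 11, 13, 15, 16, 17, 18, 19, 21, 22, 25, 26, 30, 31, 32, 34, 35, 36, 37, 38, 41, 42, 44, 47, 49, 50, 52, 60, 61, 62, 64, 68, 69, 70, 71, 72, 73, 74, 76, 79, 81, 82, 84, 87, 88, 94, 98, 99, 100, 103, 104, 107, 113, 115, 117, 120, 121, 122, 124}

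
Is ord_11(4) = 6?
Powers of 4 mod 11: 4^1≡4, 4^2≡5, 4^3≡9, 4^4≡3, 4^5≡1. Already 4^5≡1, so the order is 5 < 6. No, the actual order is 5.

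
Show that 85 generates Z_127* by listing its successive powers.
85^1, 85^2, ..., 85^{126} mod 127: [85, 113, 80, 69, 23, 50, 59, 62, 63, 21, 7, 87, 29, 52, 102, 34, 96, 32, 53, 60, 20, 49, 101, 76, 110, 79, 111, 37, 97, 117, 39, 13, 89, 72, 24, 8, 45, 15, 5, 44, 57, 19, 91, 115, 123, 41, 56, 61, 105, 35, 54, 18, 6, 2, 43, 99, 33, 11, 46, 100, 118, 124, 126, 42, 14, 47, 58, 104, 77, 68, 65, 64, 106, 120, 40, 98, 75, 25, 93, 31, 95, 74, 67, 107, 78, 26, 51, 17, 48, 16, 90, 30, 10, 88, 114, 38, 55, 103, 119, 82, 112, 122, 83, 70, 108, 36, 12, 4, 86, 71, 66, 22, 92, 73, 109, 121, 125, 84, 28, 94, 116, 81, 27, 9, 3, 1]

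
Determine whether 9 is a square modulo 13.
By Euler's criterion: 9^{6} ≡ 1 (mod 13). Since this equals 1, 9 is a QR.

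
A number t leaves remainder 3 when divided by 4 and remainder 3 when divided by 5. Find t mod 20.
M = 4 × 5 = 20. M₁ = 5, y₁ ≡ 1 mod 4. M₂ = 4, y₂ ≡ 4 mod 5. t = 3×5×1 + 3×4×4 ≡ 3 mod 20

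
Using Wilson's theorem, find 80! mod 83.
(82)! = (80)! × (81) × (82) ≡ -1 mod 83. So (80)! ≡ -1 × [(82)(81)]^(-1) ≡ 41 mod 83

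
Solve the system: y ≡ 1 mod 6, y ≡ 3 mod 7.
M = 6 × 7 = 42. M₁ = 7, y₁ ≡ 1 mod 6. M₂ = 6, y₂ ≡ 6 mod 7. y = 1×7×1 + 3×6×6 ≡ 31 mod 42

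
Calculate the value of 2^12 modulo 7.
Using Fermat: 2^{6} ≡ 1 mod 7. 12 ≡ 0 mod 6. So 2^{12} ≡ 2^{0} ≡ 1 mod 7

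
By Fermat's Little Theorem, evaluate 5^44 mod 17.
By Fermat: 5^{16} ≡ 1 mod 17. 44 = 2×16 + 12. So 5^{44} ≡ 5^{12} ≡ 4 mod 17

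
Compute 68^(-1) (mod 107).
Since 107 is prime, by Fermat 68^(-1) ≡ 68^{105} ≡ 96 (mod 107). Verify: 68 × 96 = 6528 ≡ 1 (mod 107)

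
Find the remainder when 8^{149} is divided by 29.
By Fermat: 8^{28} ≡ 1 (mod 29). 149 = 5×28 + 9. So 8^{149} ≡ 8^{9} ≡ 15 (mod 29)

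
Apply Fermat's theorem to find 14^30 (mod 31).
By Fermat's Little Theorem, 14^{30} ≡ 1 (mod 31) since 31 is prime and gcd(14, 31) = 1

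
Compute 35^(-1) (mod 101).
Since 101 is prime, by Fermat 35^(-1) ≡ 35^{99} ≡ 26 (mod 101). Verify: 35 × 26 = 910 ≡ 1 (mod 101)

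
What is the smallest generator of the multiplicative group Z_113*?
g = 3. For each prime q|112: 3^{56}≡112, 3^{16}≡49, none ≡ 1, so ord_113(3) = 112 and 3 is a primitive root.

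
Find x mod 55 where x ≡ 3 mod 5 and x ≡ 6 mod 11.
M = 5 × 11 = 55. M₁ = 11, y₁ ≡ 1 mod 5. M₂ = 5, y₂ ≡ 9 mod 11. x = 3×11×1 + 6×5×9 ≡ 28 mod 55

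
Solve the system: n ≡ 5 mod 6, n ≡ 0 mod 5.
M = 6 × 5 = 30. M₁ = 5, y₁ ≡ 5 mod 6. M₂ = 6, y₂ ≡ 1 mod 5. n = 5×5×5 + 0×6×1 ≡ 5 mod 30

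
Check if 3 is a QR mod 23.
By Euler's criterion: 3^{11} ≡ 1 (mod 23). Since this equals 1, 3 is a QR.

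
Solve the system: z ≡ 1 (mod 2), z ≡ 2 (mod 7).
M = 2 × 7 = 14. M₁ = 7, y₁ ≡ 1 (mod 2). M₂ = 2, y₂ ≡ 4 (mod 7). z = 1×7×1 + 2×2×4 ≡ 9 (mod 14)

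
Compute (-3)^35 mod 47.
By repeated squaring (mod 47): (-3)^{1}≡44, (-3)^{2}≡9, (-3)^{4}≡34, (-3)^{8}≡28, (-3)^{16}≡32, (-3)^{32}≡37. Then (-3)^{35} = (-3)^{32+2+1} ≡ 37 × 9 × 44 ≡ 35 (mod 47)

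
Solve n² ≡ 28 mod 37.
The square roots of 28 mod 37 are 19 and 18. Verify: 19² = 361 ≡ 28 mod 37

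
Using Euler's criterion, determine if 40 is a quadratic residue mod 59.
By Euler's criterion: 40^{29} ≡ 58 (mod 59). Since this equals -1 (≡ 58), 40 is not a QR.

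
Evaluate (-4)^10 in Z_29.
By repeated squaring (mod 29): (-4)^{1}≡25, (-4)^{2}≡16, (-4)^{4}≡24, (-4)^{8}≡25. Then (-4)^{10} = (-4)^{8+2} ≡ 25 × 16 ≡ 23 (mod 29)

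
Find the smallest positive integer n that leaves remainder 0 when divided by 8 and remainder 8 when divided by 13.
M = 8 × 13 = 104. M₁ = 13, y₁ ≡ 5 (mod 8). M₂ = 8, y₂ ≡ 5 (mod 13). n = 0×13×5 + 8×8×5 ≡ 8 (mod 104)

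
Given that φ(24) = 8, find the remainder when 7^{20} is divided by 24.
By Euler: 7^{8} ≡ 1 mod 24 since gcd(7, 24) = 1. 20 = 2×8 + 4. So 7^{20} ≡ 7^{4} ≡ 1 mod 24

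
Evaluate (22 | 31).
(22/31) = 22^{15} mod 31 = -1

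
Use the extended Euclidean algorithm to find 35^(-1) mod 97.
Extended GCD: 35(-36) + 97(13) = 1. So 35^(-1) ≡ -36 ≡ 61 (mod 97). Verify: 35 × 61 = 2135 ≡ 1 (mod 97)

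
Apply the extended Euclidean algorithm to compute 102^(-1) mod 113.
Extended GCD: 102(41) + 113(-37) = 1. So 102^(-1) ≡ 41 (mod 113). Verify: 102 × 41 = 4182 ≡ 1 (mod 113)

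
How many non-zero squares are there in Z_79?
For prime 79, there are (p-1)/2 = (79-1)/2 = 39 quadratic residues (excluding 0).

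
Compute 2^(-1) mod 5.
Since 5 is prime, by Fermat 2^(-1) ≡ 2^{3} ≡ 3 mod 5. Verify: 2 × 3 = 6 ≡ 1 mod 5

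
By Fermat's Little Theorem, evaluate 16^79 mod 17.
By Fermat: 16^{16} ≡ 1 mod 17. 79 = 4×16 + 15. So 16^{79} ≡ 16^{15} ≡ 16 mod 17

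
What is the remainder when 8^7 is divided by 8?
By repeated squaring mod 8: 8^{1}≡0, 8^{2}≡0, 8^{4}≡0. Then 8^{7} = 8^{4+2+1} ≡ 0 × 0 × 0 ≡ 0 mod 8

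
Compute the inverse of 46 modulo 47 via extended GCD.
Extended GCD: 46(-1) + 47(1) = 1. So 46^(-1) ≡ -1 ≡ 46 (mod 47). Verify: 46 × 46 = 2116 ≡ 1 (mod 47)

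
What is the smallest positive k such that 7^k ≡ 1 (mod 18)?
Powers of 7 mod 18: 7^1≡7, 7^2≡13, 7^3≡1. ord_18(7) = 3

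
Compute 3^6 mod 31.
By repeated squaring mod 31: 3^{1}≡3, 3^{2}≡9, 3^{4}≡19. Then 3^{6} = 3^{4+2} ≡ 19 × 9 ≡ 16 mod 31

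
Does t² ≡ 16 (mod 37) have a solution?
By Euler's criterion: 16^{18} ≡ 1 (mod 37). Since this equals 1, 16 is a QR.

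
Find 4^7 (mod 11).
By repeated squaring (mod 11): 4^{1}≡4, 4^{2}≡5, 4^{4}≡3. Then 4^{7} = 4^{4+2+1} ≡ 3 × 5 × 4 ≡ 5 (mod 11)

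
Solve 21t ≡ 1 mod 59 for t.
Since 59 is prime, by Fermat 21^(-1) ≡ 21^{57} ≡ 45 mod 59. Verify: 21 × 45 = 945 ≡ 1 mod 59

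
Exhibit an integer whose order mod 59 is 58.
2 has order 58 mod 59 since 2^{58} ≡ 1 (mod 59) and no smaller power works.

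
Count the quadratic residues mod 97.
For prime 97, there are (p-1)/2 = (97-1)/2 = 48 quadratic residues (excluding 0).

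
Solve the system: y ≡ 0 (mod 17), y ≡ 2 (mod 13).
M = 17 × 13 = 221. M₁ = 13, y₁ ≡ 4 (mod 17). M₂ = 17, y₂ ≡ 10 (mod 13). y = 0×13×4 + 2×17×10 ≡ 119 (mod 221)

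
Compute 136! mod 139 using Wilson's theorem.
(138)! = (136)! × (137) × (138) ≡ -1 mod 139. So (136)! ≡ -1 × [(138)(137)]^(-1) ≡ 69 mod 139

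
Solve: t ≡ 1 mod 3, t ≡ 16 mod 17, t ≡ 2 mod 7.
M = 3 × 17 × 7 = 357. M₁ = 119, y₁ ≡ 2 mod 3. M₂ = 21, y₂ ≡ 13 mod 17. M₃ = 51, y₃ ≡ 4 mod 7. t = 1×119×2 + 16×21×13 + 2×51×4 ≡ 16 mod 357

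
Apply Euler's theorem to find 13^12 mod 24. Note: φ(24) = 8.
By Euler: 13^{8} ≡ 1 mod 24 since gcd(13, 24) = 1. 12 = 1×8 + 4. So 13^{12} ≡ 13^{4} ≡ 1 mod 24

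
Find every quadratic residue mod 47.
Squares in Z_47*: {1, 2, 3, 4, 6, 7, 8, 9, 12, 14, 16, 17, 18, 21, 24, 25, 27, 28, 32, 34, 36, 37, 42}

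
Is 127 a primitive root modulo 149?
127^{37} ≡ 1 mod 149 and 37 < 148, so ord_149(127) = 37 ≠ 148 and 127 is not a primitive root.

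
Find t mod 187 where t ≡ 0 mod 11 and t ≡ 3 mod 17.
M = 11 × 17 = 187. M₁ = 17, y₁ ≡ 2 mod 11. M₂ = 11, y₂ ≡ 14 mod 17. t = 0×17×2 + 3×11×14 ≡ 88 mod 187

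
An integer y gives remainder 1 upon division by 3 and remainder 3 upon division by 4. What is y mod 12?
M = 3 × 4 = 12. M₁ = 4, y₁ ≡ 1 mod 3. M₂ = 3, y₂ ≡ 3 mod 4. y = 1×4×1 + 3×3×3 ≡ 7 mod 12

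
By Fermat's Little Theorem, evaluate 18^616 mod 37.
By Fermat: 18^{36} ≡ 1 mod 37. 616 ≡ 4 mod 36. So 18^{616} ≡ 18^{4} ≡ 7 mod 37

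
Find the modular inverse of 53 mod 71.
Since 71 is prime, by Fermat 53^(-1) ≡ 53^{69} ≡ 67 mod 71. Verify: 53 × 67 = 3551 ≡ 1 mod 71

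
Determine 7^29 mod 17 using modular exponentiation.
Using Fermat: 7^{16} ≡ 1 (mod 17). 29 ≡ 13 (mod 16). So 7^{29} ≡ 7^{13} ≡ 6 (mod 17)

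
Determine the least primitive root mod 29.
g = 2. Powers: [2, 4, 8, 16, 3, 6, 12, 24, ...] generates all 28 non-zero residues.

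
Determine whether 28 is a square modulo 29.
By Euler's criterion: 28^{14} ≡ 1 mod 29. Since this equals 1, 28 is a QR.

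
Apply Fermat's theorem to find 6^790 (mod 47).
By Fermat: 6^{46} ≡ 1 (mod 47). 790 ≡ 8 (mod 46). So 6^{790} ≡ 6^{8} ≡ 24 (mod 47)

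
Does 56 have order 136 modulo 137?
56^{17} ≡ 1 (mod 137) and 17 < 136, so ord_137(56) = 17 ≠ 136 and 56 is not a primitive root.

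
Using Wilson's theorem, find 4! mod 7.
(6)! = (4)! × (5) × (6) ≡ -1 (mod 7). So (4)! ≡ -1 × [(6)(5)]^(-1) ≡ 3 (mod 7)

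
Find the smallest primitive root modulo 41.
g = 6. Powers: [6, 36, 11, 25, 27, 39, 29, ...] generates all 40 non-zero residues.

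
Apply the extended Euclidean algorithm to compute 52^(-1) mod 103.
Extended GCD: 52(2) + 103(-1) = 1. So 52^(-1) ≡ 2 mod 103. Verify: 52 × 2 = 104 ≡ 1 mod 103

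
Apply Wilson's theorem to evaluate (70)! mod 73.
(72)! = (70)! × (71) × (72) ≡ -1 (mod 73). So (70)! ≡ -1 × [(72)(71)]^(-1) ≡ 36 (mod 73)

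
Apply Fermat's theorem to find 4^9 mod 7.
By Fermat: 4^{6} ≡ 1 mod 7. So 4^{9} = 4^{6} · 4^{3} ≡ 4^{3} ≡ 1 mod 7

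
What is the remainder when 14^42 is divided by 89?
By repeated squaring (mod 89): 14^{1}≡14, 14^{2}≡18, 14^{4}≡57, 14^{8}≡45, 14^{16}≡67, 14^{32}≡39. Then 14^{42} = 14^{32+8+2} ≡ 39 × 45 × 18 ≡ 84 (mod 89)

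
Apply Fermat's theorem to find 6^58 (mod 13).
By Fermat: 6^{12} ≡ 1 (mod 13). 58 = 4×12 + 10. So 6^{58} ≡ 6^{10} ≡ 4 (mod 13)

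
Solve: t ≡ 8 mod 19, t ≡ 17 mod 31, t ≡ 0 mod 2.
M = 19 × 31 × 2 = 1178. M₁ = 62, y₁ ≡ 4 mod 19. M₂ = 38, y₂ ≡ 9 mod 31. M₃ = 589, y₃ ≡ 1 mod 2. t = 8×62×4 + 17×38×9 + 0×589×1 ≡ 730 mod 1178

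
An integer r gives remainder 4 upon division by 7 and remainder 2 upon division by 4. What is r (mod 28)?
M = 7 × 4 = 28. M₁ = 4, y₁ ≡ 2 (mod 7). M₂ = 7, y₂ ≡ 3 (mod 4). r = 4×4×2 + 2×7×3 ≡ 18 (mod 28)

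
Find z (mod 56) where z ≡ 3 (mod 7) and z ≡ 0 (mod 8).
M = 7 × 8 = 56. M₁ = 8, y₁ ≡ 1 (mod 7). M₂ = 7, y₂ ≡ 7 (mod 8). z = 3×8×1 + 0×7×7 ≡ 24 (mod 56)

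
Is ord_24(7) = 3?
Powers of 7 mod 24: 7^1≡7, 7^2≡1. Already 7^2≡1, so the order is 2 < 3. No, the actual order is 2.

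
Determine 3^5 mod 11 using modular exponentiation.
By repeated squaring mod 11: 3^{1}≡3, 3^{2}≡9, 3^{4}≡4. Then 3^{5} = 3^{4+1} ≡ 4 × 3 ≡ 1 mod 11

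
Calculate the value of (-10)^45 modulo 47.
By repeated squaring (mod 47): (-10)^{1}≡37, (-10)^{2}≡6, (-10)^{4}≡36, (-10)^{8}≡27, (-10)^{16}≡24, (-10)^{32}≡12. Then (-10)^{45} = (-10)^{32+8+4+1} ≡ 12 × 27 × 36 × 37 ≡ 14 (mod 47)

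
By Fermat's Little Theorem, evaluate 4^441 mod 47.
By Fermat: 4^{46} ≡ 1 mod 47. 441 ≡ 27 mod 46. So 4^{441} ≡ 4^{27} ≡ 21 mod 47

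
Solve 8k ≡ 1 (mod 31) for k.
Since 31 is prime, by Fermat 8^(-1) ≡ 8^{29} ≡ 4 (mod 31). Verify: 8 × 4 = 32 ≡ 1 (mod 31)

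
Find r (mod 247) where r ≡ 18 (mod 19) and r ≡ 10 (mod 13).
M = 19 × 13 = 247. M₁ = 13, y₁ ≡ 3 (mod 19). M₂ = 19, y₂ ≡ 11 (mod 13). r = 18×13×3 + 10×19×11 ≡ 75 (mod 247)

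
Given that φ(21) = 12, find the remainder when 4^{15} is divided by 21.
By Euler: 4^{12} ≡ 1 mod 21 since gcd(4, 21) = 1. 15 = 1×12 + 3. So 4^{15} ≡ 4^{3} ≡ 1 mod 21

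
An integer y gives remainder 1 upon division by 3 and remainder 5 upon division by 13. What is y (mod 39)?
M = 3 × 13 = 39. M₁ = 13, y₁ ≡ 1 (mod 3). M₂ = 3, y₂ ≡ 9 (mod 13). y = 1×13×1 + 5×3×9 ≡ 31 (mod 39)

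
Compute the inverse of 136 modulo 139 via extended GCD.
Extended GCD: 136(46) + 139(-45) = 1. So 136^(-1) ≡ 46 (mod 139). Verify: 136 × 46 = 6256 ≡ 1 (mod 139)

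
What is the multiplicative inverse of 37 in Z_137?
Since 137 is prime, by Fermat 37^(-1) ≡ 37^{135} ≡ 100 mod 137. Verify: 37 × 100 = 3700 ≡ 1 mod 137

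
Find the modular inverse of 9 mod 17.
Since 17 is prime, by Fermat 9^(-1) ≡ 9^{15} ≡ 2 mod 17. Verify: 9 × 2 = 18 ≡ 1 mod 17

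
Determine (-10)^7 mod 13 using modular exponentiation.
By repeated squaring (mod 13): (-10)^{1}≡3, (-10)^{2}≡9, (-10)^{4}≡3. Then (-10)^{7} = (-10)^{4+2+1} ≡ 3 × 9 × 3 ≡ 3 (mod 13)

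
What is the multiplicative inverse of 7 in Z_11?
Since 11 is prime, by Fermat 7^(-1) ≡ 7^{9} ≡ 8 (mod 11). Verify: 7 × 8 = 56 ≡ 1 (mod 11)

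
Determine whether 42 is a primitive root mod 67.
42^{22} ≡ 1 mod 67 and 22 < 66, so ord_67(42) = 22 ≠ 66 and 42 is not a primitive root.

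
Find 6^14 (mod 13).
Using Fermat: 6^{12} ≡ 1 (mod 13). 14 ≡ 2 (mod 12). So 6^{14} ≡ 6^{2} ≡ 10 (mod 13)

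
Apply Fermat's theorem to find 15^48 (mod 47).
By Fermat: 15^{46} ≡ 1 (mod 47). So 15^{48} = 15^{46} · 15^{2} ≡ 15^{2} ≡ 37 (mod 47)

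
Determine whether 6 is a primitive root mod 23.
6^{11} ≡ 1 mod 23 and 11 < 22, so ord_23(6) = 11 ≠ 22 and 6 is not a primitive root.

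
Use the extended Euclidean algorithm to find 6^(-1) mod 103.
Extended GCD: 6(-17) + 103(1) = 1. So 6^(-1) ≡ -17 ≡ 86 mod 103. Verify: 6 × 86 = 516 ≡ 1 mod 103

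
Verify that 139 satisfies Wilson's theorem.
(138)! mod 139 = 138. Since this equals -1 mod 139, Wilson confirms 139 is prime.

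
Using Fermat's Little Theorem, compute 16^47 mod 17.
By Fermat: 16^{16} ≡ 1 (mod 17). 47 = 2×16 + 15. So 16^{47} ≡ 16^{15} ≡ 16 (mod 17)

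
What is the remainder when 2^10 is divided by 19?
By repeated squaring (mod 19): 2^{1}≡2, 2^{2}≡4, 2^{4}≡16, 2^{8}≡9. Then 2^{10} = 2^{8+2} ≡ 9 × 4 ≡ 17 (mod 19)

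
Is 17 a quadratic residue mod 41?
By Euler's criterion: 17^{20} ≡ 40 mod 41. Since this equals -1 (≡ 40), 17 is not a QR.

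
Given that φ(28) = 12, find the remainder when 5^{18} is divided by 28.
By Euler: 5^{12} ≡ 1 mod 28 since gcd(5, 28) = 1. 18 = 1×12 + 6. So 5^{18} ≡ 5^{6} ≡ 1 mod 28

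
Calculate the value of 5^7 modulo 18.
By repeated squaring (mod 18): 5^{1}≡5, 5^{2}≡7, 5^{4}≡13. Then 5^{7} = 5^{4+2+1} ≡ 13 × 7 × 5 ≡ 5 (mod 18)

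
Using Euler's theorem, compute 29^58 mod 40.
By Euler: 29^{16} ≡ 1 mod 40 since gcd(29, 40) = 1. 58 = 3×16 + 10. So 29^{58} ≡ 29^{10} ≡ 1 mod 40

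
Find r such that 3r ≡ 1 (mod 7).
Since 7 is prime, by Fermat 3^(-1) ≡ 3^{5} ≡ 5 (mod 7). Verify: 3 × 5 = 15 ≡ 1 (mod 7)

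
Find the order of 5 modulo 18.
Powers of 5 mod 18: 5^1≡5, 5^2≡7, 5^3≡17, 5^4≡13, 5^5≡11, 5^6≡1. Order = 6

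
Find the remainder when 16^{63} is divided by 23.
By Fermat: 16^{22} ≡ 1 (mod 23). 63 = 2×22 + 19. So 16^{63} ≡ 16^{19} ≡ 12 (mod 23)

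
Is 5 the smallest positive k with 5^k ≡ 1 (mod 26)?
Powers of 5 mod 26: 5^1≡5, 5^2≡25, 5^3≡21, 5^4≡1. Already 5^4≡1, so the order is 4 < 5. No, the actual order is 4.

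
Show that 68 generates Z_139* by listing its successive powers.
68^1, 68^2, ..., 68^{138} mod 139: [68, 37, 14, 118, 101, 57, 123, 24, 103, 54, 58, 52, 61, 117, 33, 20, 109, 45, 2, 136, 74, 28, 97, 63, 114, 107, 48, 67, 108, 116, 104, 122, 95, 66, 40, 79, 90, 4, 133, 9, 56, 55, 126, 89, 75, 96, 134, 77, 93, 69, 105, 51, 132, 80, 19, 41, 8, 127, 18, 112, 110, 113, 39, 11, 53, 129, 15, 47, 138, 71, 102, 125, 21, 38, 82, 16, 115, 36, 85, 81, 87, 78, 22, 106, 119, 30, 94, 137, 3, 65, 111, 42, 76, 25, 32, 91, 72, 31, 23, 35, 17, 44, 73, 99, 60, 49, 135, 6, 130, 83, 84, 13, 50, 64, 43, 5, 62, 46, 70, 34, 88, 7, 59, 120, 98, 131, 12, 121, 27, 29, 26, 100, 128, 86, 10, 124, 92, 1]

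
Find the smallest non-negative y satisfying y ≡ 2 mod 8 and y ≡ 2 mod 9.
M = 8 × 9 = 72. M₁ = 9, y₁ ≡ 1 mod 8. M₂ = 8, y₂ ≡ 8 mod 9. y = 2×9×1 + 2×8×8 ≡ 2 mod 72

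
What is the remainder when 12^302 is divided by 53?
Using Fermat: 12^{52} ≡ 1 mod 53. 302 ≡ 42 mod 52. So 12^{302} ≡ 12^{42} ≡ 6 mod 53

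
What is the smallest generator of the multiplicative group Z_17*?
g = 3. Powers: [3, 9, 10, 13, 5, 15, 11, 16, ...] generates all 16 non-zero residues.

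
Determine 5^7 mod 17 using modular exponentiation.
By repeated squaring (mod 17): 5^{1}≡5, 5^{2}≡8, 5^{4}≡13. Then 5^{7} = 5^{4+2+1} ≡ 13 × 8 × 5 ≡ 10 (mod 17)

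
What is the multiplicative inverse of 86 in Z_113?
Since 113 is prime, by Fermat 86^(-1) ≡ 86^{111} ≡ 46 mod 113. Verify: 86 × 46 = 3956 ≡ 1 mod 113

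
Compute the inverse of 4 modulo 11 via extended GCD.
Extended GCD: 4(3) + 11(-1) = 1. So 4^(-1) ≡ 3 mod 11. Verify: 4 × 3 = 12 ≡ 1 mod 11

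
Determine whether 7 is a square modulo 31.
By Euler's criterion: 7^{15} ≡ 1 (mod 31). Since this equals 1, 7 is a QR.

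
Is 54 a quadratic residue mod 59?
By Euler's criterion: 54^{29} ≡ 58 mod 59. Since this equals -1 (≡ 58), 54 is not a QR.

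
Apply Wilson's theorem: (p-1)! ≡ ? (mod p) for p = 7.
By Wilson's theorem, (6)! ≡ -1 ≡ 6 (mod 7)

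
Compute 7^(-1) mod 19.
Since 19 is prime, by Fermat 7^(-1) ≡ 7^{17} ≡ 11 mod 19. Verify: 7 × 11 = 77 ≡ 1 mod 19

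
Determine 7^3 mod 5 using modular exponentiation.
7^{3} = 343 ≡ 3 (mod 5)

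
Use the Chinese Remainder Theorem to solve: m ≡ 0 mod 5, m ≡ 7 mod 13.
M = 5 × 13 = 65. M₁ = 13, y₁ ≡ 2 mod 5. M₂ = 5, y₂ ≡ 8 mod 13. m = 0×13×2 + 7×5×8 ≡ 20 mod 65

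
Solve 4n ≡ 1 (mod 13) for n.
Since 13 is prime, by Fermat 4^(-1) ≡ 4^{11} ≡ 10 (mod 13). Verify: 4 × 10 = 40 ≡ 1 (mod 13)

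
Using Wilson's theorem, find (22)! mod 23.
By Wilson's theorem, (22)! ≡ -1 ≡ 22 mod 23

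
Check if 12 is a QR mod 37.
By Euler's criterion: 12^{18} ≡ 1 mod 37. Since this equals 1, 12 is a QR.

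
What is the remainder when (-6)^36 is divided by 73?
By repeated squaring (mod 73): (-6)^{1}≡67, (-6)^{2}≡36, (-6)^{4}≡55, (-6)^{8}≡32, (-6)^{16}≡2, (-6)^{32}≡4. Then (-6)^{36} = (-6)^{32+4} ≡ 4 × 55 ≡ 1 (mod 73)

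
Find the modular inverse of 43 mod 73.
Since 73 is prime, by Fermat 43^(-1) ≡ 43^{71} ≡ 17 (mod 73). Verify: 43 × 17 = 731 ≡ 1 (mod 73)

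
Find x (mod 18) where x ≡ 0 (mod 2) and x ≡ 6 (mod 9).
M = 2 × 9 = 18. M₁ = 9, y₁ ≡ 1 (mod 2). M₂ = 2, y₂ ≡ 5 (mod 9). x = 0×9×1 + 6×2×5 ≡ 6 (mod 18)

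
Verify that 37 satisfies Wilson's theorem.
(36)! mod 37 = 36. Since this equals -1 mod 37, Wilson confirms 37 is prime.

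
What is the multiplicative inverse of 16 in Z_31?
Since 31 is prime, by Fermat 16^(-1) ≡ 16^{29} ≡ 2 (mod 31). Verify: 16 × 2 = 32 ≡ 1 (mod 31)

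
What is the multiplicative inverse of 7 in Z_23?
Since 23 is prime, by Fermat 7^(-1) ≡ 7^{21} ≡ 10 (mod 23). Verify: 7 × 10 = 70 ≡ 1 (mod 23)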